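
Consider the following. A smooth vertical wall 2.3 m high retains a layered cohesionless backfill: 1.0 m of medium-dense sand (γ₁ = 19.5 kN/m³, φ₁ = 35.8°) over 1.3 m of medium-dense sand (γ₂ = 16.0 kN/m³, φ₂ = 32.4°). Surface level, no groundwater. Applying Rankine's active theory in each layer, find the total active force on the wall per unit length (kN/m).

14.3 kN/m

K_a1 = tan²(45°−35.8°/2) = 0.2619; K_a2 = tan²(45°−32.4°/2) = 0.3022.
Layer 1: σ at base = K_a1 γ₁ h₁ = 5.106 kPa; P₁ = ½×5.106×1.0 = 2.553.
Layer 2: σ_v at top = γ₁h₁ = 19.50; σ_h top = K_a2×19.50 = 5.893; σ_h base = K_a2×(19.50+16.0×1.3) = 12.18.
P₂ = ½(5.893+12.18)×1.3 = 11.75. Total P_a = 2.553+11.75 = 14.30 kN/m.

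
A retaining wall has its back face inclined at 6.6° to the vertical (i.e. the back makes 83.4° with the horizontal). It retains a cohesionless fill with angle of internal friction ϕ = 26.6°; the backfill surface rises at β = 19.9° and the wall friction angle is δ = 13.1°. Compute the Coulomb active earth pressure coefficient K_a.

K_a = sin²(α+φ) / [sin²α · sin(α−δ) · (1 + √{sin(φ+δ)sin(φ−β) / (sin(α−δ)sin(α+β))})²].
With α = 83.4°, φ = 26.6°, δ = 13.1°, β = 19.9°: K_a = 0.5754.

0.575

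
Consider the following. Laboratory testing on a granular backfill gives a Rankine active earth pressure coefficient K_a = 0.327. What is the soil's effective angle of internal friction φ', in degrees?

30.5°

K_a = tan²(45° − φ/2) ⇒ 45° − φ/2 = arctan(√0.327) = 29.76°.
φ = 2(45° − 29.76°) = 30.47°.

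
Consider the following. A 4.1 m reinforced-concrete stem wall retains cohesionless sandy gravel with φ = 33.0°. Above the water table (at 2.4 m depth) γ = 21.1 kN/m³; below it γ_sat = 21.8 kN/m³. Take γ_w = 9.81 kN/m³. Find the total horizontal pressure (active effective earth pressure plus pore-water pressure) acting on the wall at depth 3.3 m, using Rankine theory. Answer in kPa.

K_a = (1 − sin φ)/(1 + sin φ) = 0.2948.
γ' = 21.8 − 9.81 = 11.99 kN/m³.
Effective vertical stress at 3.3 m: σ'_v = 21.1×2.4 + 11.99×0.900 = 61.43 kPa.
σ'_h = K_a σ'_v = 0.2948 × 61.43 = 18.11 kPa; u = γ_w × 0.900 = 8.829 kPa.
Total σ_h = 18.11 + 8.829 = 26.94 kPa.

26.9 kPa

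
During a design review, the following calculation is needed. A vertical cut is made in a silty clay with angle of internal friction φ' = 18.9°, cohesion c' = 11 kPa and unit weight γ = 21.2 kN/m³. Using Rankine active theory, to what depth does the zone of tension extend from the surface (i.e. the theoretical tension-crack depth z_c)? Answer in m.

K_a = tan²(45° − 18.9°/2) = 0.5107; √K_a = 0.7146.
The active pressure is zero where K_a γ z = 2c√K_a, so z_c = 2c/(γ√K_a) = 2×11/(21.2×0.7146) = 1.452 m.

1.45 m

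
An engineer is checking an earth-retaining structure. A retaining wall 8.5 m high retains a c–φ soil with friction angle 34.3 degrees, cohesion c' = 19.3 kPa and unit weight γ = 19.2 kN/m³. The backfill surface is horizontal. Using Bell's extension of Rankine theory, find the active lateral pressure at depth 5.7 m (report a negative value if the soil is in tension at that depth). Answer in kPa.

10.2 kPa

K_a = (1 − sin φ)/(1 + sin φ) = 0.2792.
σ_a = K_a γ z − 2c√K_a = 0.2792×19.2×5.7 − 2×19.3×0.5284 = 10.16 kPa.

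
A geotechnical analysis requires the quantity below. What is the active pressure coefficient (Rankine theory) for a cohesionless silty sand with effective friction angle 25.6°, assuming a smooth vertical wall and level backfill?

K_a = tan²(45° − φ/2) = tan²(32.20°) = 0.3966.

0.397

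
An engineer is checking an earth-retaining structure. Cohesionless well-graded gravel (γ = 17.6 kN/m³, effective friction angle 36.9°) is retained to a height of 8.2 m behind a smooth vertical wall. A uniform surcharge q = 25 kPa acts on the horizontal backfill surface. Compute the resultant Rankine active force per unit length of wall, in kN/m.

K_a = tan²(45° − φ/2) = 0.2497.
Soil triangle: ½ K_a γ H² = 0.5×0.2497×17.6×8.2² = 147.7 kN/m.
Surcharge rectangle: K_a q H = 0.2497×25×8.2 = 51.18 kN/m.
Total = 147.7 + 51.18 = 198.9 kN/m.

199 kN/m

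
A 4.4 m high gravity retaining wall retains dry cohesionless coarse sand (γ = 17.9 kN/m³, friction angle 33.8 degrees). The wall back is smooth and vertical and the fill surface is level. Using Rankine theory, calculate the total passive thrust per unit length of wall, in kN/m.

K_p = tan²(45° + φ/2) = 3.508.
P_p = ½ K_p γ H² = 0.5 × 3.508 × 17.9 × 4.4² = 607.8 kN/m.

608 kN/m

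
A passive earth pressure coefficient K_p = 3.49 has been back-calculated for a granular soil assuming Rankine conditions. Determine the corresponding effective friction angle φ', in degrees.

33.7°

K_p = (1+sin φ)/(1−sin φ) ⇒ sin φ = (K_p − 1)/(K_p + 1) = 0.5546.
φ = arcsin(0.5546) = 33.68°.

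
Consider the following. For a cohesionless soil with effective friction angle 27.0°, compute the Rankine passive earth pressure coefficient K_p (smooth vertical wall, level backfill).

K_p = (1 + sin φ)/(1 − sin φ) = tan²(45° + 27.0°/2) = 2.663.

2.66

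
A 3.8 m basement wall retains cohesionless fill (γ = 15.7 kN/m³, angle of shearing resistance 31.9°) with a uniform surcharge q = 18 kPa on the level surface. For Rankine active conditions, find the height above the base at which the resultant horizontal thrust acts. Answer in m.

K_a = 0.3085.
Triangular part P₁ = ½K_aγH² = 34.97 at H/3 = 1.267 m; rectangular part P₂ = K_a q H = 21.10 at H/2 = 1.900 m.
ȳ = (P₁·1.267 + P₂·1.900)/(P₁+P₂) = 1.505 m.

1.51 m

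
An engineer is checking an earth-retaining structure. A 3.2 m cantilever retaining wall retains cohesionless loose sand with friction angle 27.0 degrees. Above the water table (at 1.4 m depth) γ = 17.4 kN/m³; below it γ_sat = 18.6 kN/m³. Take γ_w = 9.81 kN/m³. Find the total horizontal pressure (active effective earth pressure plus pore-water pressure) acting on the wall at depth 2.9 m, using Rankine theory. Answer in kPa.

K_a = (1 − sin φ)/(1 + sin φ) = 0.3755.
γ' = 18.6 − 9.81 = 8.790 kN/m³.
Effective vertical stress at 2.9 m: σ'_v = 17.4×1.4 + 8.790×1.50 = 37.55 kPa.
σ'_h = K_a σ'_v = 0.3755 × 37.55 = 14.10 kPa; u = γ_w × 1.50 = 14.71 kPa.
Total σ_h = 14.10 + 14.71 = 28.81 kPa.

28.8 kPa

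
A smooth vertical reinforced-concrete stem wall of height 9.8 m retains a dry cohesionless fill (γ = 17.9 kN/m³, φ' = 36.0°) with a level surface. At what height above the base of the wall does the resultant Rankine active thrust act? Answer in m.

3.27 m

K_a = 0.2596.
The pressure distribution is triangular, so the resultant acts at H/3 above the base = 9.8/3 = 3.267 m.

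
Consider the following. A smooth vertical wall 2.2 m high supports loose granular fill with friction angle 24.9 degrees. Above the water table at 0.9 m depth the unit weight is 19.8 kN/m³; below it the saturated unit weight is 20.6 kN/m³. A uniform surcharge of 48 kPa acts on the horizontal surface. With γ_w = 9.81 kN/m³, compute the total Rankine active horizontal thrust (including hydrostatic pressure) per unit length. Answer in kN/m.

67.7 kN/m

K_a = tan²(45° − φ/2) = 0.4074.
γ' = 20.6 − 9.81 = 10.79 kN/m³. h₂ = H − d_w = 1.3 m.
σ'_h: at surface K_a·q = 19.56; at WT K_a(q+γd_w) = 26.82; at base K_a(q+γd_w+γ'h₂) = 32.53 kPa.
P₁ = ½(19.56+26.82)×0.9 = 20.87; P₂ = ½(26.82+32.53)×1.3 = 38.58; P_w = ½γ_w h₂² = 8.289.
Total = 20.87+38.58+8.289 = 67.73 kN/m.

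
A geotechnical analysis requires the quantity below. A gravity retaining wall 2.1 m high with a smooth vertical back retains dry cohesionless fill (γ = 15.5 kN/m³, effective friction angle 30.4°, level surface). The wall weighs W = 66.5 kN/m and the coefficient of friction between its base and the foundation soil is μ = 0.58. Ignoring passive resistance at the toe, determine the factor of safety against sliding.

K_a = tan²(45° − 30.4°/2) = 0.3280.
P_a = ½K_aγH² = 0.5×0.3280×15.5×2.1² = 11.21 kN/m, acting at H/3 = 0.7000 m above the base.
FS_sliding = μW / P_a = 0.58×66.5 / 11.21 = 3.441.

3.44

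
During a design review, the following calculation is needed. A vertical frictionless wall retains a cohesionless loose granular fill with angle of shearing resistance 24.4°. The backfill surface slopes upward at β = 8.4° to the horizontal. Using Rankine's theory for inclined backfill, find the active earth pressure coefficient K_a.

K_a = cos β · (cos β − √(cos²β − cos²φ)) / (cos β + √(cos²β − cos²φ)).
cos β = 0.9893, cos φ = 0.9107, √(cos²β − cos²φ) = 0.3864.
K_a = 0.9893 × (0.9893 − 0.3864)/(0.9893 + 0.3864) = 0.4335.

0.434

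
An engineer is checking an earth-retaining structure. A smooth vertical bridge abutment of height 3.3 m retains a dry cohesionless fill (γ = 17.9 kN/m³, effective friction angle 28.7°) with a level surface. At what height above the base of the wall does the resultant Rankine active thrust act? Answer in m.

1.10 m

K_a = 0.3511.
The pressure distribution is triangular, so the resultant acts at H/3 above the base = 3.3/3 = 1.100 m.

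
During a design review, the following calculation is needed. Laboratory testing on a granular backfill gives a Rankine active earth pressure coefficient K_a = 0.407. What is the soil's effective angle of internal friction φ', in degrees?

24.9°

K_a = tan²(45° − φ/2) ⇒ 45° − φ/2 = arctan(√0.407) = 32.54°.
φ = 2(45° − 32.54°) = 24.93°.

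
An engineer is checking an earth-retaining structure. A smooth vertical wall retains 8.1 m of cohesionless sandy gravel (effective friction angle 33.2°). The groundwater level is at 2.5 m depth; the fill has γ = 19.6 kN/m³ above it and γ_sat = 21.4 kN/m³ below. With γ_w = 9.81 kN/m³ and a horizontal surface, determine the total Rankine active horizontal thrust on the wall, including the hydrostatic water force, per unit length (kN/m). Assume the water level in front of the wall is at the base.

305 kN/m

K_a = tan²(45° − φ/2) = 0.2924.
γ' = 21.4 − 9.81 = 11.59 kN/m³. Depth below WT = 5.6 m.
σ'_h at WT = K_a γ d_w = 14.33 kPa; at base = 14.33 + K_a γ' × 5.6 = 33.30 kPa.
P₁ (0–2.5 m) = ½×14.33×2.5 = 17.91. P₂ (2.5–8.1 m) = ½(14.33+33.30)×5.6 = 133.4.
P_w = ½ γ_w h₂² = 0.5×9.81×5.6² = 153.8. Total = 17.91+133.4+153.8 = 305.1 kN/m.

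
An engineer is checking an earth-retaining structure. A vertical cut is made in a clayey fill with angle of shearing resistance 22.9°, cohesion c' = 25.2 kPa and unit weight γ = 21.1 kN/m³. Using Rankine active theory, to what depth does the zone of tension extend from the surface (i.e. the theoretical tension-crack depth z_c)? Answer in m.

K_a = tan²(45° − 22.9°/2) = 0.4398; √K_a = 0.6631.
The active pressure is zero where K_a γ z = 2c√K_a, so z_c = 2c/(γ√K_a) = 2×25.2/(21.1×0.6631) = 3.602 m.

3.60 m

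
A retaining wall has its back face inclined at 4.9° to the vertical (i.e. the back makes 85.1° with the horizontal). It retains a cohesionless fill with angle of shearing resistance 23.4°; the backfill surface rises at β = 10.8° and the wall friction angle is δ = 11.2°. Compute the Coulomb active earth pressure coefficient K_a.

K_a = sin²(α+φ) / [sin²α · sin(α−δ) · (1 + √{sin(φ+δ)sin(φ−β) / (sin(α−δ)sin(α+β))})²].
With α = 85.1°, φ = 23.4°, δ = 11.2°, β = 10.8°: K_a = 0.5098.

0.510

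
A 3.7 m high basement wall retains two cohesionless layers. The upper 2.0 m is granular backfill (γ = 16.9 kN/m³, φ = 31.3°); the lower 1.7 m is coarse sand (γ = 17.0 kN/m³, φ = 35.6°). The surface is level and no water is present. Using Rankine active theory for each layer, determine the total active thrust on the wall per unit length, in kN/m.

K_a1 = tan²(45°−31.3°/2) = 0.3162; K_a2 = tan²(45°−35.6°/2) = 0.2641.
Layer 1: σ at base = K_a1 γ₁ h₁ = 10.69 kPa; P₁ = ½×10.69×2.0 = 10.69.
Layer 2: σ_v at top = γ₁h₁ = 33.80; σ_h top = K_a2×33.80 = 8.927; σ_h base = K_a2×(33.80+17.0×1.7) = 16.56.
P₂ = ½(8.927+16.56)×1.7 = 21.66. Total P_a = 10.69+21.66 = 32.35 kN/m.

32.4 kN/m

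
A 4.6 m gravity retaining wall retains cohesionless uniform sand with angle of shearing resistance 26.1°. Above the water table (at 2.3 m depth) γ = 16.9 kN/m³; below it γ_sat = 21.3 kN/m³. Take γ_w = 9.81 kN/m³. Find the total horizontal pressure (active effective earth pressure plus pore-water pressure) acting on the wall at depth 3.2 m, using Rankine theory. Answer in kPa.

K_a = (1 − sin φ)/(1 + sin φ) = 0.3889.
γ' = 21.3 − 9.81 = 11.49 kN/m³.
Effective vertical stress at 3.2 m: σ'_v = 16.9×2.3 + 11.49×0.900 = 49.21 kPa.
σ'_h = K_a σ'_v = 0.3889 × 49.21 = 19.14 kPa; u = γ_w × 0.900 = 8.829 kPa.
Total σ_h = 19.14 + 8.829 = 27.97 kPa.

28.0 kPa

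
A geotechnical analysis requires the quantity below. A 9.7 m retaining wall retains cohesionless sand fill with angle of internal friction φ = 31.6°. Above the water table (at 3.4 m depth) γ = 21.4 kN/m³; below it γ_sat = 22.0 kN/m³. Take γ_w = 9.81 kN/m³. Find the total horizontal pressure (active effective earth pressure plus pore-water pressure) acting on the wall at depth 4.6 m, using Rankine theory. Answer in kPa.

39.1 kPa

K_a = (1 − sin φ)/(1 + sin φ) = 0.3123.
γ' = 22.0 − 9.81 = 12.19 kN/m³.
Effective vertical stress at 4.6 m: σ'_v = 21.4×3.4 + 12.19×1.20 = 87.39 kPa.
σ'_h = K_a σ'_v = 0.3123 × 87.39 = 27.30 kPa; u = γ_w × 1.20 = 11.77 kPa.
Total σ_h = 27.30 + 11.77 = 39.07 kPa.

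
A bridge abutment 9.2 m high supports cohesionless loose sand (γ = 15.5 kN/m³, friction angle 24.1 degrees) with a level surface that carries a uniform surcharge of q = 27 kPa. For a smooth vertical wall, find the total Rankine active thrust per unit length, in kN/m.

380 kN/m

K_a = tan²(45° − φ/2) = 0.4201.
Soil triangle: ½ K_a γ H² = 0.5×0.4201×15.5×9.2² = 275.6 kN/m.
Surcharge rectangle: K_a q H = 0.4201×27×9.2 = 104.4 kN/m.
Total = 275.6 + 104.4 = 379.9 kN/m.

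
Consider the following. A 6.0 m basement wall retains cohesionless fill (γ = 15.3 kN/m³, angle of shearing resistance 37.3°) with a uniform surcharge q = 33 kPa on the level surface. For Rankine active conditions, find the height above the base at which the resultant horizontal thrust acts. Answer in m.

K_a = 0.2453.
Triangular part P₁ = ½K_aγH² = 67.57 at H/3 = 2.000 m; rectangular part P₂ = K_a q H = 48.58 at H/2 = 3.000 m.
ȳ = (P₁·2.000 + P₂·3.000)/(P₁+P₂) = 2.418 m.

2.42 m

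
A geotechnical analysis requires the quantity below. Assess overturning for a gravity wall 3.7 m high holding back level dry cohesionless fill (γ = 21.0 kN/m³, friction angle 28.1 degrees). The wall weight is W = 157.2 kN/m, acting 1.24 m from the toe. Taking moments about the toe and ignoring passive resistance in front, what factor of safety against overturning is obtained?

3.06

K_a = tan²(45° − 28.1°/2) = 0.3596.
P_a = ½K_aγH² = 0.5×0.3596×21.0×3.7² = 51.69 kN/m, acting at H/3 = 1.233 m above the base.
Overturning moment M_o = P_a × H/3 = 51.69 × 1.233 = 63.75.
Resisting moment M_r = W × 1.24 = 157.2 × 1.24 = 194.9.
FS_overturning = M_r/M_o = 194.9/63.75 = 3.058.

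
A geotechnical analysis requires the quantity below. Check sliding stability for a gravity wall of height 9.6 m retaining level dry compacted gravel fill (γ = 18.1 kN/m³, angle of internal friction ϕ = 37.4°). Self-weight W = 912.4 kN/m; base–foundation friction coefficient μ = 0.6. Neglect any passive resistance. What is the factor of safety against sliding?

2.69

K_a = tan²(45° − 37.4°/2) = 0.2443.
P_a = ½K_aγH² = 0.5×0.2443×18.1×9.6² = 203.7 kN/m, acting at H/3 = 3.200 m above the base.
FS_sliding = μW / P_a = 0.6×912.4 / 203.7 = 2.687.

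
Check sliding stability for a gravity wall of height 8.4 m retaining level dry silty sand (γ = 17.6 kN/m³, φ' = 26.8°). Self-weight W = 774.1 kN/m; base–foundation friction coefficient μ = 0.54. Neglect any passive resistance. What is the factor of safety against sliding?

1.78

K_a = tan²(45° − 26.8°/2) = 0.3785.
P_a = ½K_aγH² = 0.5×0.3785×17.6×8.4² = 235.0 kN/m, acting at H/3 = 2.800 m above the base.
FS_sliding = μW / P_a = 0.54×774.1 / 235.0 = 1.779.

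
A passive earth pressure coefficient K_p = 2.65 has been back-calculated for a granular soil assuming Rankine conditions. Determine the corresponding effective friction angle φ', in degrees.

K_p = (1+sin φ)/(1−sin φ) ⇒ sin φ = (K_p − 1)/(K_p + 1) = 0.4521.
φ = arcsin(0.4521) = 26.88°.

26.9°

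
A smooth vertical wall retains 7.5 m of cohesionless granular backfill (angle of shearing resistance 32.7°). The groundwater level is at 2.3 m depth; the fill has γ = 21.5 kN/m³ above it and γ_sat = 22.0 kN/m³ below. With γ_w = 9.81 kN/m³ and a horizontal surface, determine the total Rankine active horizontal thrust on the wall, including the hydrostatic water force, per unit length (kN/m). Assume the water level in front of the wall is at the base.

276 kN/m

K_a = tan²(45° − φ/2) = 0.2985.
γ' = 22.0 − 9.81 = 12.19 kN/m³. Depth below WT = 5.2 m.
σ'_h at WT = K_a γ d_w = 14.76 kPa; at base = 14.76 + K_a γ' × 5.2 = 33.68 kPa.
P₁ (0–2.3 m) = ½×14.76×2.3 = 16.97. P₂ (2.3–7.5 m) = ½(14.76+33.68)×5.2 = 126.0.
P_w = ½ γ_w h₂² = 0.5×9.81×5.2² = 132.6. Total = 16.97+126.0+132.6 = 275.6 kN/m.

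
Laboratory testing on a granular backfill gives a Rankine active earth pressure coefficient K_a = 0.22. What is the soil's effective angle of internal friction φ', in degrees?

K_a = tan²(45° − φ/2) ⇒ 45° − φ/2 = arctan(√0.22) = 25.13°.
φ = 2(45° − 25.13°) = 39.74°.

39.7°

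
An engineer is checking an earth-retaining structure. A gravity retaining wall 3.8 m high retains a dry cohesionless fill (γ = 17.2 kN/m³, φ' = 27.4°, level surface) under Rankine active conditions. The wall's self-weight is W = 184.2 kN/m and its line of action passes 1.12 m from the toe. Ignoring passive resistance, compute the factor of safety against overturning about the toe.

3.55

K_a = tan²(45° − 27.4°/2) = 0.3697.
P_a = ½K_aγH² = 0.5×0.3697×17.2×3.8² = 45.91 kN/m, acting at H/3 = 1.267 m above the base.
Overturning moment M_o = P_a × H/3 = 45.91 × 1.267 = 58.15.
Resisting moment M_r = W × 1.12 = 184.2 × 1.12 = 206.3.
FS_overturning = M_r/M_o = 206.3/58.15 = 3.548.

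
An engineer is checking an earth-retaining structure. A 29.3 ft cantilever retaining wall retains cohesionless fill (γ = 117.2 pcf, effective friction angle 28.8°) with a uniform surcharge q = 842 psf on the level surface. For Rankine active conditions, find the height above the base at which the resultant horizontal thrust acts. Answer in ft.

11.4 ft

K_a = 0.3498.
Triangular part P₁ = ½K_aγH² = 17600 at H/3 = 9.767 ft; rectangular part P₂ = K_a q H = 8629 at H/2 = 14.65 ft.
ȳ = (P₁·9.767 + P₂·14.65)/(P₁+P₂) = 11.37 ft.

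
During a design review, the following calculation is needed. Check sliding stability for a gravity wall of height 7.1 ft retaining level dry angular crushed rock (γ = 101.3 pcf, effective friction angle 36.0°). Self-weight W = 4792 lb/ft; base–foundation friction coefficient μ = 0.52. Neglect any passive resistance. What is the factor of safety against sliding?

3.76

K_a = tan²(45° − 36.0°/2) = 0.2596.
P_a = ½K_aγH² = 0.5×0.2596×101.3×7.1² = 662.9 lb/ft, acting at H/3 = 2.367 ft above the base.
FS_sliding = μW / P_a = 0.52×4792 / 662.9 = 3.759.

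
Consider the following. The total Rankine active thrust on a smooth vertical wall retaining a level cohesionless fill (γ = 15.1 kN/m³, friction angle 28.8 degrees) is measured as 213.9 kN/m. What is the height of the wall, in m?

9.00 m

K_a = 0.3498. P_a = ½ K_a γ H² ⇒ H = √(2P_a/(K_a γ)).
H = √(2×213.9/(0.3498×15.1)) = 9.000 m.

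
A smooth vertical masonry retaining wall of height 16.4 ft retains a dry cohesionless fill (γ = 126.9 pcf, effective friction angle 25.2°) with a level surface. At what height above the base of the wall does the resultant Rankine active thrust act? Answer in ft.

5.47 ft

K_a = 0.4027.
The pressure distribution is triangular, so the resultant acts at H/3 above the base = 16.4/3 = 5.467 ft.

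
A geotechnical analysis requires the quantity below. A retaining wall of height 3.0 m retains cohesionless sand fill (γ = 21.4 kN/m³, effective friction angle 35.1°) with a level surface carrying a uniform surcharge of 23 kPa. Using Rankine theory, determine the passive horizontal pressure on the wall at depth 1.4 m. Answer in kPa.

196 kPa

K_p = (1 + sin φ)/(1 − sin φ) = 3.706.
σ_v = γz + q = 21.4 × 1.4 + 23 = 52.96 kPa.
σ_h = K_p σ_v = 3.706 × 52.96 = 196.3 kPa.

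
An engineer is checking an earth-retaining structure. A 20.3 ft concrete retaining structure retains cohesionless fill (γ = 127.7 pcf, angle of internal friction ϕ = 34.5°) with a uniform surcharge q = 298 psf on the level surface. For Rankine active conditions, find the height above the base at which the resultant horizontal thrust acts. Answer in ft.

K_a = 0.2768.
Triangular part P₁ = ½K_aγH² = 7283 at H/3 = 6.767 ft; rectangular part P₂ = K_a q H = 1675 at H/2 = 10.15 ft.
ȳ = (P₁·6.767 + P₂·10.15)/(P₁+P₂) = 7.399 ft.

7.40 ft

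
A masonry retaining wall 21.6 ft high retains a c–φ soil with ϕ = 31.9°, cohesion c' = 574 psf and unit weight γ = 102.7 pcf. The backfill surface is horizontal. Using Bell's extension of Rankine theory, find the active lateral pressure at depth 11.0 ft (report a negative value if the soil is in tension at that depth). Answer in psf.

K_a = (1 − sin φ)/(1 + sin φ) = 0.3085.
σ_a = K_a γ z − 2c√K_a = 0.3085×102.7×11.0 − 2×574×0.5555 = -289.1 psf.

-289 psf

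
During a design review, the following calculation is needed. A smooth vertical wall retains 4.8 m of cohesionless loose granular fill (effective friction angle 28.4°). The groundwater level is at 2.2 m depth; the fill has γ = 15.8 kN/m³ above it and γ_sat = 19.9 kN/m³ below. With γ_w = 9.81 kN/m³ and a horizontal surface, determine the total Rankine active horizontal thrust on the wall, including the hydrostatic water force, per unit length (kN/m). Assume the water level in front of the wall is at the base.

K_a = tan²(45° − φ/2) = 0.3554.
γ' = 19.9 − 9.81 = 10.09 kN/m³. Depth below WT = 2.6 m.
σ'_h at WT = K_a γ d_w = 12.35 kPa; at base = 12.35 + K_a γ' × 2.6 = 21.67 kPa.
P₁ (0–2.2 m) = ½×12.35×2.2 = 13.59. P₂ (2.2–4.8 m) = ½(12.35+21.67)×2.6 = 44.24.
P_w = ½ γ_w h₂² = 0.5×9.81×2.6² = 33.16. Total = 13.59+44.24+33.16 = 90.98 kN/m.

91.0 kN/m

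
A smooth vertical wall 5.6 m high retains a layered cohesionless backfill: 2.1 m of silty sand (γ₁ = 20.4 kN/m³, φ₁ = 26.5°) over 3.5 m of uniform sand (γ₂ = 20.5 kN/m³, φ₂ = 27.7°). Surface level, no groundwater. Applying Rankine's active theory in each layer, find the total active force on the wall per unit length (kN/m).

K_a1 = tan²(45°−26.5°/2) = 0.3829; K_a2 = tan²(45°−27.7°/2) = 0.3653.
Layer 1: σ at base = K_a1 γ₁ h₁ = 16.41 kPa; P₁ = ½×16.41×2.1 = 17.23.
Layer 2: σ_v at top = γ₁h₁ = 42.84; σ_h top = K_a2×42.84 = 15.65; σ_h base = K_a2×(42.84+20.5×3.5) = 41.86.
P₂ = ½(15.65+41.86)×3.5 = 100.7. Total P_a = 17.23+100.7 = 117.9 kN/m.

118 kN/m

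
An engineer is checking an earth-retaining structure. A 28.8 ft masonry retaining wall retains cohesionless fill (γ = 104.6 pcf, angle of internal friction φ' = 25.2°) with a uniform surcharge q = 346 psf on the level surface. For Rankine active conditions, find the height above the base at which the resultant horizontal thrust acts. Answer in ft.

10.5 ft

K_a = 0.4027.
Triangular part P₁ = ½K_aγH² = 17470 at H/3 = 9.600 ft; rectangular part P₂ = K_a q H = 4013 at H/2 = 14.40 ft.
ȳ = (P₁·9.600 + P₂·14.40)/(P₁+P₂) = 10.50 ft.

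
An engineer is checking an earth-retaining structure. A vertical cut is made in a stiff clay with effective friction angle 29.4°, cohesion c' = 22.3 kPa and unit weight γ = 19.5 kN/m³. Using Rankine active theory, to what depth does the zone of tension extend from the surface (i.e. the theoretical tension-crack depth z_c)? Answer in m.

3.91 m

K_a = tan²(45° − 29.4°/2) = 0.3415; √K_a = 0.5844.
The active pressure is zero where K_a γ z = 2c√K_a, so z_c = 2c/(γ√K_a) = 2×22.3/(19.5×0.5844) = 3.914 m.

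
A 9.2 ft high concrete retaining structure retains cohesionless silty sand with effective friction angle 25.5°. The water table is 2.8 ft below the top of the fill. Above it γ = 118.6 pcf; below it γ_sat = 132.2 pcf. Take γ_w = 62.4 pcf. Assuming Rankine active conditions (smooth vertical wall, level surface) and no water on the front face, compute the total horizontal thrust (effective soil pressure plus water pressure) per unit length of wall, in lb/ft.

2880 lb/ft

K_a = tan²(45° − φ/2) = 0.3981.
γ' = 132.2 − 62.4 = 69.80 pcf. Depth below WT = 6.4 ft.
σ'_h at WT = K_a γ d_w = 132.2 psf; at base = 132.2 + K_a γ' × 6.4 = 310.0 psf.
P₁ (0–2.8 ft) = ½×132.2×2.8 = 185.1. P₂ (2.8–9.2 ft) = ½(132.2+310.0)×6.4 = 1415.
P_w = ½ γ_w h₂² = 0.5×62.4×6.4² = 1278. Total = 185.1+1415+1278 = 2878 lb/ft.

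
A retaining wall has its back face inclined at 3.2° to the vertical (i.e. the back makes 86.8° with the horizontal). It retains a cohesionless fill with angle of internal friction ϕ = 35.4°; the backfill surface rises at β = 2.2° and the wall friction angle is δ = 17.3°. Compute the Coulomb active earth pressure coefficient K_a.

0.271

K_a = sin²(α+φ) / [sin²α · sin(α−δ) · (1 + √{sin(φ+δ)sin(φ−β) / (sin(α−δ)sin(α+β))})²].
With α = 86.8°, φ = 35.4°, δ = 17.3°, β = 2.2°: K_a = 0.2711.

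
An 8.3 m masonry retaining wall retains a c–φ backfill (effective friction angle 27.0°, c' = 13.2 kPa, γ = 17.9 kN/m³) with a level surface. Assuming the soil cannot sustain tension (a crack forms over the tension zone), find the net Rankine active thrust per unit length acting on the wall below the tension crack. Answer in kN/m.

117 kN/m

K_a = 0.3755; √K_a = 0.6128.
Tension-crack depth z_c = 2c/(γ√K_a) = 2×13.2/(17.9×0.6128) = 2.407 m.
σ_a at base = K_a γ H − 2c√K_a = 0.3755×17.9×8.3 − 2×13.2×0.6128 = 39.61 kPa.
P_a = ½ × 39.61 × (H − z_c) = 0.5×39.61×5.893 = 116.7 kN/m.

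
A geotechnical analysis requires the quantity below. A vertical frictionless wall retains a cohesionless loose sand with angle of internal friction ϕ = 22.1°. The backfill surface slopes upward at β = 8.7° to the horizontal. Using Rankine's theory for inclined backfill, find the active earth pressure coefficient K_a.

0.478

K_a = cos β · (cos β − √(cos²β − cos²φ)) / (cos β + √(cos²β − cos²φ)).
cos β = 0.9885, cos φ = 0.9265, √(cos²β − cos²φ) = 0.3445.
K_a = 0.9885 × (0.9885 − 0.3445)/(0.9885 + 0.3445) = 0.4776.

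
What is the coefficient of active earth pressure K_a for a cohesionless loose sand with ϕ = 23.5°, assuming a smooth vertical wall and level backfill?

0.430

K_a = tan²(45° − φ/2) = tan²(33.25°) = 0.4298.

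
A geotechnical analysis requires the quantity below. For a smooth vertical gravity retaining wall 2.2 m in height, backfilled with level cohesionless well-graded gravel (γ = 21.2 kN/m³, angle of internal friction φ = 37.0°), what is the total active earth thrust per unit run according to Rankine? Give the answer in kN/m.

12.8 kN/m

K_a = tan²(45° − φ/2) = 0.2486.
P_a = ½ K_a γ H² = 0.5 × 0.2486 × 21.2 × 2.2² = 12.75 kN/m.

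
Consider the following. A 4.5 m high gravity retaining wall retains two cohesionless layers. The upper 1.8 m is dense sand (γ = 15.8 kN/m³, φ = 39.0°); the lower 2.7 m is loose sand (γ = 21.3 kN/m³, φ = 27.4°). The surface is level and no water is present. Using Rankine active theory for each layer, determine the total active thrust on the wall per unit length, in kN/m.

K_a1 = tan²(45°−39.0°/2) = 0.2275; K_a2 = tan²(45°−27.4°/2) = 0.3697.
Layer 1: σ at base = K_a1 γ₁ h₁ = 6.470 kPa; P₁ = ½×6.470×1.8 = 5.823.
Layer 2: σ_v at top = γ₁h₁ = 28.44; σ_h top = K_a2×28.44 = 10.51; σ_h base = K_a2×(28.44+21.3×2.7) = 31.77.
P₂ = ½(10.51+31.77)×2.7 = 57.09. Total P_a = 5.823+57.09 = 62.91 kN/m.

62.9 kN/m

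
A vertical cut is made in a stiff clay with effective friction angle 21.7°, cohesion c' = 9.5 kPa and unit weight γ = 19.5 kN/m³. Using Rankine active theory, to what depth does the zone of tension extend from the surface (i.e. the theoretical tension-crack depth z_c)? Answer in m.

1.44 m

K_a = tan²(45° − 21.7°/2) = 0.4601; √K_a = 0.6783.
The active pressure is zero where K_a γ z = 2c√K_a, so z_c = 2c/(γ√K_a) = 2×9.5/(19.5×0.6783) = 1.436 m.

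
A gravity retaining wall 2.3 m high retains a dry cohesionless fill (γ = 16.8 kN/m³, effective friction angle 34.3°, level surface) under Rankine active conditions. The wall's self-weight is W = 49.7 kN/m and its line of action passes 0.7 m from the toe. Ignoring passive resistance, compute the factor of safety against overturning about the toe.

3.66

K_a = tan²(45° − 34.3°/2) = 0.2792.
P_a = ½K_aγH² = 0.5×0.2792×16.8×2.3² = 12.40 kN/m, acting at H/3 = 0.7667 m above the base.
Overturning moment M_o = P_a × H/3 = 12.40 × 0.7667 = 9.510.
Resisting moment M_r = W × 0.7 = 49.7 × 0.7 = 34.79.
FS_overturning = M_r/M_o = 34.79/9.510 = 3.658.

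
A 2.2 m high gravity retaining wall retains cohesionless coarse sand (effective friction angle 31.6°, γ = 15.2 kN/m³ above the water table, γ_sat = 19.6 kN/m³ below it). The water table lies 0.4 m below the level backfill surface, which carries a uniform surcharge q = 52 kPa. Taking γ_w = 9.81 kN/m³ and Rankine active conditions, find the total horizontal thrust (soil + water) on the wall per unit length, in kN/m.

60.4 kN/m

K_a = tan²(45° − φ/2) = 0.3123.
γ' = 19.6 − 9.81 = 9.790 kN/m³. h₂ = H − d_w = 1.8 m.
σ'_h: at surface K_a·q = 16.24; at WT K_a(q+γd_w) = 18.14; at base K_a(q+γd_w+γ'h₂) = 23.65 kPa.
P₁ = ½(16.24+18.14)×0.4 = 6.877; P₂ = ½(18.14+23.65)×1.8 = 37.61; P_w = ½γ_w h₂² = 15.89.
Total = 6.877+37.61+15.89 = 60.38 kN/m.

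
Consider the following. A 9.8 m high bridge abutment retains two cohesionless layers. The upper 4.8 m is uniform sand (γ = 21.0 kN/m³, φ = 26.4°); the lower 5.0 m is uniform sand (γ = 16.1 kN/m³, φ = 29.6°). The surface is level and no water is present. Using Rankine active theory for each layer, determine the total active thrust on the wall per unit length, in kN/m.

332 kN/m

K_a1 = tan²(45°−26.4°/2) = 0.3844; K_a2 = tan²(45°−29.6°/2) = 0.3387.
Layer 1: σ at base = K_a1 γ₁ h₁ = 38.75 kPa; P₁ = ½×38.75×4.8 = 93.00.
Layer 2: σ_v at top = γ₁h₁ = 100.8; σ_h top = K_a2×100.8 = 34.15; σ_h base = K_a2×(100.8+16.1×5.0) = 61.41.
P₂ = ½(34.15+61.41)×5.0 = 238.9. Total P_a = 93.00+238.9 = 331.9 kN/m.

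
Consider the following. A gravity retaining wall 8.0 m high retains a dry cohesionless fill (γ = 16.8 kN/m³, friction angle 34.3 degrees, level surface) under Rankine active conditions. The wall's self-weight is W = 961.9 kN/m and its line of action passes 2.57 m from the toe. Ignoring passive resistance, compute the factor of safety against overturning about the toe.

K_a = tan²(45° − 34.3°/2) = 0.2792.
P_a = ½K_aγH² = 0.5×0.2792×16.8×8.0² = 150.1 kN/m, acting at H/3 = 2.667 m above the base.
Overturning moment M_o = P_a × H/3 = 150.1 × 2.667 = 400.2.
Resisting moment M_r = W × 2.57 = 961.9 × 2.57 = 2472.
FS_overturning = M_r/M_o = 2472/400.2 = 6.177.

6.18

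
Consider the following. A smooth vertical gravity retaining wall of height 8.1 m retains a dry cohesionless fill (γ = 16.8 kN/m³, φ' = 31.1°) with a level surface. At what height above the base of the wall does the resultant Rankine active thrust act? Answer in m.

K_a = 0.3188.
The pressure distribution is triangular, so the resultant acts at H/3 above the base = 8.1/3 = 2.700 m.

2.70 m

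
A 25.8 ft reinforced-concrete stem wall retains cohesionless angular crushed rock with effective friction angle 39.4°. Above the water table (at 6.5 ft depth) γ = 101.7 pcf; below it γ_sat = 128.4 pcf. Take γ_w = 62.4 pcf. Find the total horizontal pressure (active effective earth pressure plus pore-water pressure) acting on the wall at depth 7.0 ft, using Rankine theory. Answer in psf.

K_a = (1 − sin φ)/(1 + sin φ) = 0.2234.
γ' = 128.4 − 62.4 = 66.00 pcf.
Effective vertical stress at 7.0 ft: σ'_v = 101.7×6.5 + 66.00×0.500 = 694.1 psf.
σ'_h = K_a σ'_v = 0.2234 × 694.1 = 155.1 psf; u = γ_w × 0.500 = 31.20 psf.
Total σ_h = 155.1 + 31.20 = 186.3 psf.

186 psf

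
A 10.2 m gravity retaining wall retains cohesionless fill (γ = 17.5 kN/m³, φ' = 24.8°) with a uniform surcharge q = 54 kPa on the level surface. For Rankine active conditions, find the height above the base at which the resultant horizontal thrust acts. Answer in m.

K_a = 0.4090.
Triangular part P₁ = ½K_aγH² = 372.3 at H/3 = 3.400 m; rectangular part P₂ = K_a q H = 225.3 at H/2 = 5.100 m.
ȳ = (P₁·3.400 + P₂·5.100)/(P₁+P₂) = 4.041 m.

4.04 m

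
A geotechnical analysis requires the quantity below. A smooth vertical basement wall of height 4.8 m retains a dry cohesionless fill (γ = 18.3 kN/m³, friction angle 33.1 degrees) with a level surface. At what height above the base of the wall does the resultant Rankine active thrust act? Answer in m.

K_a = 0.2936.
The pressure distribution is triangular, so the resultant acts at H/3 above the base = 4.8/3 = 1.600 m.

1.60 m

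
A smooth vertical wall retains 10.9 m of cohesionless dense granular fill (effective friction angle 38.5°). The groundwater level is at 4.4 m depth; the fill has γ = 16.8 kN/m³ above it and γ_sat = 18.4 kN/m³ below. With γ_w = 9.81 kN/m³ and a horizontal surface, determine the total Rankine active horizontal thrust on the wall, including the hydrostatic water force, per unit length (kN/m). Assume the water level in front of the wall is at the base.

K_a = tan²(45° − φ/2) = 0.2327.
γ' = 18.4 − 9.81 = 8.590 kN/m³. Depth below WT = 6.5 m.
σ'_h at WT = K_a γ d_w = 17.20 kPa; at base = 17.20 + K_a γ' × 6.5 = 30.19 kPa.
P₁ (0–4.4 m) = ½×17.20×4.4 = 37.84. P₂ (4.4–10.9 m) = ½(17.20+30.19)×6.5 = 154.0.
P_w = ½ γ_w h₂² = 0.5×9.81×6.5² = 207.2. Total = 37.84+154.0+207.2 = 399.1 kN/m.

399 kN/m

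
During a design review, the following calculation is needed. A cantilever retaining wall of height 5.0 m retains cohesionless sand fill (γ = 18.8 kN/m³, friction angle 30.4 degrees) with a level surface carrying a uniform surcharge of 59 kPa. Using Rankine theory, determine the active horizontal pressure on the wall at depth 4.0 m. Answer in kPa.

44.0 kPa

K_a = (1 − sin φ)/(1 + sin φ) = 0.3280.
σ_v = γz + q = 18.8 × 4.0 + 59 = 134.2 kPa.
σ_h = K_a σ_v = 0.3280 × 134.2 = 44.02 kPa.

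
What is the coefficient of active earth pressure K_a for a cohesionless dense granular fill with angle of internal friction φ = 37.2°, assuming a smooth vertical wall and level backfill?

0.246

K_a = tan²(45° − φ/2) = tan²(26.40°) = 0.2464.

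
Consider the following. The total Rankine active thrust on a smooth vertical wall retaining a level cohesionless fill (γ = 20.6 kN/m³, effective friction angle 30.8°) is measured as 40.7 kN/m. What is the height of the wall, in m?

3.50 m

K_a = 0.3227. P_a = ½ K_a γ H² ⇒ H = √(2P_a/(K_a γ)).
H = √(2×40.7/(0.3227×20.6)) = 3.499 m.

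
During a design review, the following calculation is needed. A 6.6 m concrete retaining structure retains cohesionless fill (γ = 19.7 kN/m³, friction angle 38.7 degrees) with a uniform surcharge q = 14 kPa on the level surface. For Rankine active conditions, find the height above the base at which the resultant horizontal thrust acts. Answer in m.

K_a = 0.2306.
Triangular part P₁ = ½K_aγH² = 98.94 at H/3 = 2.200 m; rectangular part P₂ = K_a q H = 21.31 at H/2 = 3.300 m.
ȳ = (P₁·2.200 + P₂·3.300)/(P₁+P₂) = 2.395 m.

2.39 m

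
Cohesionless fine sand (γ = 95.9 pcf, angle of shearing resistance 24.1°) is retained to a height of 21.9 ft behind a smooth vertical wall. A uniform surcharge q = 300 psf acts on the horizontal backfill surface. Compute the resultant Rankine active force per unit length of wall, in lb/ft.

12400 lb/ft

K_a = tan²(45° − φ/2) = 0.4201.
Soil triangle: ½ K_a γ H² = 0.5×0.4201×95.9×21.9² = 9662 lb/ft.
Surcharge rectangle: K_a q H = 0.4201×300×21.9 = 2760 lb/ft.
Total = 9662 + 2760 = 12420 lb/ft.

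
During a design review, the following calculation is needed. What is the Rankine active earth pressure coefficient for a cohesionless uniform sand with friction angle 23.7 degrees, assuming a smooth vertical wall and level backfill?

0.427

K_a = tan²(45° − φ/2) = tan²(33.15°) = 0.4266.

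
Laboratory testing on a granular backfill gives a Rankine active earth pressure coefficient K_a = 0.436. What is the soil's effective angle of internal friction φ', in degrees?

23.1°

K_a = tan²(45° − φ/2) ⇒ 45° − φ/2 = arctan(√0.436) = 33.44°.
φ = 2(45° − 33.44°) = 23.13°.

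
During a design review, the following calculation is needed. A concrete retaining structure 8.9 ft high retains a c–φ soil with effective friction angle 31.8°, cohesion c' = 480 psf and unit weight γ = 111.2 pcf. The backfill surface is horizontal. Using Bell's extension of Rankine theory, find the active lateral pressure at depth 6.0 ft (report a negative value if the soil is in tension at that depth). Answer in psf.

-328 psf

K_a = (1 − sin φ)/(1 + sin φ) = 0.3098.
σ_a = K_a γ z − 2c√K_a = 0.3098×111.2×6.0 − 2×480×0.5566 = -327.6 psf.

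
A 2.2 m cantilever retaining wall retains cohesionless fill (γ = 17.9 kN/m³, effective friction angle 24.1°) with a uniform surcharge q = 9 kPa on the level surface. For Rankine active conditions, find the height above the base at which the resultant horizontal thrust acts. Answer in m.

K_a = 0.4201.
Triangular part P₁ = ½K_aγH² = 18.20 at H/3 = 0.7333 m; rectangular part P₂ = K_a q H = 8.318 at H/2 = 1.100 m.
ȳ = (P₁·0.7333 + P₂·1.100)/(P₁+P₂) = 0.8484 m.

0.848 m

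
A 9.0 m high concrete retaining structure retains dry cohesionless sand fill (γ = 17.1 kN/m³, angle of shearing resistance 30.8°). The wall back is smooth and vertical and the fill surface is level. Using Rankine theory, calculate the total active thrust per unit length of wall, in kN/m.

223 kN/m

K_a = tan²(45° − φ/2) = 0.3227.
P_a = ½ K_a γ H² = 0.5 × 0.3227 × 17.1 × 9.0² = 223.5 kN/m.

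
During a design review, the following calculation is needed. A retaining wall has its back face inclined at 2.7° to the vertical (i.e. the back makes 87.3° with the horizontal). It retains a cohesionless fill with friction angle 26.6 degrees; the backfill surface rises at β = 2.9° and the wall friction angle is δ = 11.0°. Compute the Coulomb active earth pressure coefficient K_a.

K_a = sin²(α+φ) / [sin²α · sin(α−δ) · (1 + √{sin(φ+δ)sin(φ−β) / (sin(α−δ)sin(α+β))})²].
With α = 87.3°, φ = 26.6°, δ = 11.0°, β = 2.9°: K_a = 0.3820.

0.382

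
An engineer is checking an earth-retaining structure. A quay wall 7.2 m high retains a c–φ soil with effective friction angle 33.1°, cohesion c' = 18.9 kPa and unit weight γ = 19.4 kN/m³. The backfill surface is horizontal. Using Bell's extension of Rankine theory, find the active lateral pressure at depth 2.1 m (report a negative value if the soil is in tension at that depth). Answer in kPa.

-8.52 kPa

K_a = (1 − sin φ)/(1 + sin φ) = 0.2936.
σ_a = K_a γ z − 2c√K_a = 0.2936×19.4×2.1 − 2×18.9×0.5418 = -8.521 kPa.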